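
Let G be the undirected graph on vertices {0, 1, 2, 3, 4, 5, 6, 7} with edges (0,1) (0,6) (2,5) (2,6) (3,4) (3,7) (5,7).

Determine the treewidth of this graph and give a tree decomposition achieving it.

Treewidth 1.
One optimal decomposition is:
Bags: B1 = {0, 1}  B2 = {0, 6}  B3 = {2, 6}  B4 = {2, 5}  B5 = {5, 7}  B6 = {3, 7}  B7 = {3, 4}
Tree: B1–B2, B2–B3, B3–B4, B4–B5, B5–B6, B6–B7

The largest bag has 2 vertices, giving width 1; this decomposition certifies tw(G) ≤ 1. G has an edge, so its treewidth is at least 1. Hence tw(G) = 1 exactly.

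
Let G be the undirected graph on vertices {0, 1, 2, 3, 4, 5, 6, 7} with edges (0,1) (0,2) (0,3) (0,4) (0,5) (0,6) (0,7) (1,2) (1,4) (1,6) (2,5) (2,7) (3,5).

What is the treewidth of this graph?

2

A width-2 tree decomposition is:
Bags: B1 = {0, 1, 2}  B2 = {0, 1, 4}  B3 = {0, 2, 7}  B4 = {0, 2, 5}  B5 = {0, 1, 6}  B6 = {0, 3, 5}
Tree: B1–B2, B1–B3, B1–B4, B1–B5, B4–B6
The largest bag has 3 vertices, giving width 2; this decomposition certifies tw(G) ≤ 2. Conversely, {0, 1, 2} is a clique of size 3, and the vertices of any clique must share a bag in every tree decomposition; so some bag has ≥ 3 vertices and tw(G) ≥ 2. The upper and lower bounds meet at 2, so that is the treewidth.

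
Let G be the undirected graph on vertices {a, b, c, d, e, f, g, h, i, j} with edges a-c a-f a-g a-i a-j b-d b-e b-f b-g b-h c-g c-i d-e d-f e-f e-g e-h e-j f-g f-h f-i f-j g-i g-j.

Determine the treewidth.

A width-3 tree decomposition is:
Bags: B1 = {a, f, g, j}  B2 = {a, f, g, i}  B3 = {e, f, g, j}  B4 = {b, e, f, g}  B5 = {b, d, e, f}  B6 = {b, e, f, h}  B7 = {a, c, g, i}
Tree: B1–B2, B1–B3, B3–B4, B4–B5, B4–B6, B2–B7
The largest bag has 4 vertices, giving width 3; this decomposition certifies tw(G) ≤ 3. On the other hand G contains the 4-clique {a, c, g, i}. A clique must lie in a single bag of any decomposition, so no decomposition can have width below 3. Therefore the treewidth is 3.

3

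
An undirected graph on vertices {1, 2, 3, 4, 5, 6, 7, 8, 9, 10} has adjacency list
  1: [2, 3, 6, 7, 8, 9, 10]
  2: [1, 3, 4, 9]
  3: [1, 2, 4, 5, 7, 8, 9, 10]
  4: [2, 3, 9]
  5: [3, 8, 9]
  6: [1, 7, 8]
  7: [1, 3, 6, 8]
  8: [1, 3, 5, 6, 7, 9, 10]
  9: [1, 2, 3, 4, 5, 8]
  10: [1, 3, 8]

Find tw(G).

A width-3 tree decomposition is:
Bags: B1 = {1, 3, 7, 8}  B2 = {1, 3, 8, 9}  B3 = {1, 3, 8, 10}  B4 = {1, 6, 7, 8}  B5 = {1, 2, 3, 9}  B6 = {2, 3, 4, 9}  B7 = {3, 5, 8, 9}
Tree: B1–B2, B2–B3, B1–B4, B2–B5, B5–B6, B2–B7
The largest bag has 4 vertices, giving width 3; this decomposition certifies tw(G) ≤ 3. On the other hand G contains the 4-clique {1, 3, 8, 9}. A clique must lie in a single bag of any decomposition, so no decomposition can have width below 3. Hence tw(G) = 3 exactly.

3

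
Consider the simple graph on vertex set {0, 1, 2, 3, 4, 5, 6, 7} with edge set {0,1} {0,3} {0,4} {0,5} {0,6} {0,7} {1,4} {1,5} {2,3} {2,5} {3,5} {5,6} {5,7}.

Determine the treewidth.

A width-2 tree decomposition is:
Bags: B1 = {0, 1, 5}  B2 = {0, 3, 5}  B3 = {0, 1, 4}  B4 = {2, 3, 5}  B5 = {0, 5, 7}  B6 = {0, 5, 6}
Tree: B1–B2, B1–B3, B2–B4, B2–B5, B2–B6
Each bag holds 3 vertices, so the decomposition has width 2, which upper-bounds the treewidth. Conversely, {0, 1, 4} is a clique of size 3, and the vertices of any clique must share a bag in every tree decomposition; so some bag has ≥ 3 vertices and tw(G) ≥ 2. The upper and lower bounds meet at 2, so that is the treewidth.

2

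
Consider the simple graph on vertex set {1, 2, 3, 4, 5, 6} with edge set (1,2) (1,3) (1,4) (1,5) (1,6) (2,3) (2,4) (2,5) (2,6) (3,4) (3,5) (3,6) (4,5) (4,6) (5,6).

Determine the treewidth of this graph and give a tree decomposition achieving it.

A single bag containing all 6 vertices is trivially a valid decomposition of width 5. Conversely, {1, 2, 3, 4, 5, 6} is a clique of size 6, and the vertices of any clique must share a bag in every tree decomposition; so some bag has ≥ 6 vertices and tw(G) ≥ 5. Hence tw(G) = 5 exactly.

Treewidth 5.
One optimal decomposition is:
Bags: B1 = {1, 2, 3, 4, 5, 6}
Tree: (single bag)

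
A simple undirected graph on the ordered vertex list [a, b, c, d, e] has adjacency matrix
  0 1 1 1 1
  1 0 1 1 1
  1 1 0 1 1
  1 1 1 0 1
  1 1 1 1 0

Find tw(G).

A width-4 tree decomposition is:
Bags: B1 = {a, b, c, d, e}
Tree: (single bag)
With just one bag of size 5, the width is 5 − 1 = 4, so tw(G) ≤ 4. On the other hand G contains the 5-clique {a, b, c, d, e}. A clique must lie in a single bag of any decomposition, so no decomposition can have width below 4. Therefore the treewidth is 4.

4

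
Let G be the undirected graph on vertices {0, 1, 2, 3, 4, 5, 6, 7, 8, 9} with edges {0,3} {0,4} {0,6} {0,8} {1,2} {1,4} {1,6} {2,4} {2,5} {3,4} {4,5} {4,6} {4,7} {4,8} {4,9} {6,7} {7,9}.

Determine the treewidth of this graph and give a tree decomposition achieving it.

Treewidth 2.
One optimal decomposition is:
Bags: B1 = {0, 4, 6}  B2 = {0, 4, 8}  B3 = {1, 4, 6}  B4 = {4, 6, 7}  B5 = {0, 3, 4}  B6 = {4, 7, 9}  B7 = {1, 2, 4}  B8 = {2, 4, 5}
Tree: B1–B2, B1–B3, B1–B4, B2–B5, B4–B6, B3–B7, B7–B8

The largest bag has 3 vertices, giving width 2; this decomposition certifies tw(G) ≤ 2. Conversely, {0, 4, 8} is a clique of size 3, and the vertices of any clique must share a bag in every tree decomposition; so some bag has ≥ 3 vertices and tw(G) ≥ 2. The upper and lower bounds meet at 2, so that is the treewidth.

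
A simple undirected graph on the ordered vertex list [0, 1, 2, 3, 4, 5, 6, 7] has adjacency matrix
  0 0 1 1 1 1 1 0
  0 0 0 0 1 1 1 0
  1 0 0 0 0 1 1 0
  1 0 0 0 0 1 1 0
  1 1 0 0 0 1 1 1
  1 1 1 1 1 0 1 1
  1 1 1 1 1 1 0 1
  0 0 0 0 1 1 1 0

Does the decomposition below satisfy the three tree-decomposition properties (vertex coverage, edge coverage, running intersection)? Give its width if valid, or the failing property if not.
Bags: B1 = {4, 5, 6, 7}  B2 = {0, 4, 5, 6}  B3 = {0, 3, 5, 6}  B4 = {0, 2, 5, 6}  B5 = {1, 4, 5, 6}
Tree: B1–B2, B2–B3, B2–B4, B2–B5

Every vertex of G appears in some bag (union = {0, 1, 2, 3, 4, 5, 6, 7}); every edge is covered by a bag; and for each vertex v the set of bags containing v is connected in the bag tree. The decomposition is therefore valid. The largest bag has 4 vertices, so the width is 3.

Yes; width 3.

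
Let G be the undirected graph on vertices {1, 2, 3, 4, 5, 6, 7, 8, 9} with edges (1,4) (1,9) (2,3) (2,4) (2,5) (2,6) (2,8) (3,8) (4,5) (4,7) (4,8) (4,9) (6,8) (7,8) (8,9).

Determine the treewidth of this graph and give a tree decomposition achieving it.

Treewidth 2.
One such decomposition:
Bags: B1 = {2, 4, 8}  B2 = {2, 3, 8}  B3 = {4, 8, 9}  B4 = {2, 4, 5}  B5 = {4, 7, 8}  B6 = {2, 6, 8}  B7 = {1, 4, 9}
Tree: B1–B2, B1–B3, B1–B4, B3–B5, B1–B6, B3–B7

The largest bag has 3 vertices, giving width 2; this decomposition certifies tw(G) ≤ 2. On the other hand G contains the 3-clique {2, 3, 8}. A clique must lie in a single bag of any decomposition, so no decomposition can have width below 2. Therefore the treewidth is 2.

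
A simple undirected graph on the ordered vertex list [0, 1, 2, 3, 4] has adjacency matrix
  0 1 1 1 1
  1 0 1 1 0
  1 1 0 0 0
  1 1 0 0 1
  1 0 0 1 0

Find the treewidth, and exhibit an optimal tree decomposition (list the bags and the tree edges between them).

Each bag holds 3 vertices, so the decomposition has width 2, which upper-bounds the treewidth. Conversely, {0, 1, 2} is a clique of size 3, and the vertices of any clique must share a bag in every tree decomposition; so some bag has ≥ 3 vertices and tw(G) ≥ 2. Hence tw(G) = 2 exactly.

Treewidth 2.
One optimal decomposition is:
Bags: B1 = {0, 1, 2}  B2 = {0, 1, 3}  B3 = {0, 3, 4}
Tree: B1–B2, B2–B3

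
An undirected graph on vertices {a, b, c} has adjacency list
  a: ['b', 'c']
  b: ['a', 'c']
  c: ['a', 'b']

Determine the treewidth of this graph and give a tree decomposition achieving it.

With just one bag of size 3, the width is 3 − 1 = 2, so tw(G) ≤ 2. Conversely, {a, b, c} is a clique of size 3, and the vertices of any clique must share a bag in every tree decomposition; so some bag has ≥ 3 vertices and tw(G) ≥ 2. Hence tw(G) = 2 exactly.

Treewidth 2.
One such decomposition:
Bags: B1 = {a, b, c}
Tree: (single bag)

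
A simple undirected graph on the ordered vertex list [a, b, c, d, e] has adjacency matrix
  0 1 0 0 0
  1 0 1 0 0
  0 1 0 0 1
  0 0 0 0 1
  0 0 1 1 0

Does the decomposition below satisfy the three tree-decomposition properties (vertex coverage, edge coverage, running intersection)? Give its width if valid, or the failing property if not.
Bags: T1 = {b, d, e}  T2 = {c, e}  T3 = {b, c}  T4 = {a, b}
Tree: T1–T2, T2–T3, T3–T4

No — bags containing vertex b are not connected in the tree.

A tree decomposition must satisfy three properties: every vertex lies in some bag; for every edge, both endpoints lie together in some bag; and for every vertex, the bags containing it form a connected subtree. Here bags containing vertex b are not connected in the tree, so the decomposition is invalid.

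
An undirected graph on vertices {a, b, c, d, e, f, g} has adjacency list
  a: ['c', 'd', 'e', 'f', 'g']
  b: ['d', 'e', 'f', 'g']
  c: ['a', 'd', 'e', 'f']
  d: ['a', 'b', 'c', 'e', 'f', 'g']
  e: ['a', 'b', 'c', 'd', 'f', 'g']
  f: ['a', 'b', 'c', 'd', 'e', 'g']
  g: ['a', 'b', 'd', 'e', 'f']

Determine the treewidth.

4

A width-4 tree decomposition is:
Bags: B1 = {a, d, e, f, g}  B2 = {b, d, e, f, g}  B3 = {a, c, d, e, f}
Tree: B1–B2, B1–B3
Every bag has size at most 5, so the width is 5 − 1 = 4 and tw(G) ≤ 4. On the other hand G contains the 5-clique {a, d, e, f, g}. A clique must lie in a single bag of any decomposition, so no decomposition can have width below 4. The upper and lower bounds meet at 4, so that is the treewidth.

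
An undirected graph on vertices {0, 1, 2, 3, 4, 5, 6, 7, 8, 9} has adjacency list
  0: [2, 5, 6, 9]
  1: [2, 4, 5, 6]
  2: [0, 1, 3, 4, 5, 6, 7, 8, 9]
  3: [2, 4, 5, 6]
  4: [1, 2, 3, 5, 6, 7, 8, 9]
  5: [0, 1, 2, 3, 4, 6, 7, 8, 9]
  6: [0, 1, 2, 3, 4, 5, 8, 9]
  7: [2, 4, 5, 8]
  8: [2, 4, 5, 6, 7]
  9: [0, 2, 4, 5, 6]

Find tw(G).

A width-4 tree decomposition is:
Bags: B1 = {2, 4, 5, 6, 9}  B2 = {1, 2, 4, 5, 6}  B3 = {2, 4, 5, 6, 8}  B4 = {0, 2, 5, 6, 9}  B5 = {2, 4, 5, 7, 8}  B6 = {2, 3, 4, 5, 6}
Tree: B1–B2, B1–B3, B1–B4, B3–B5, B2–B6
Each bag holds 5 vertices, so the decomposition has width 4, which upper-bounds the treewidth. For the lower bound, the 5 vertices {0, 2, 5, 6, 9} are pairwise adjacent, and any tree decomposition puts a clique entirely inside one bag — forcing width ≥ 4. The upper and lower bounds meet at 4, so that is the treewidth.

4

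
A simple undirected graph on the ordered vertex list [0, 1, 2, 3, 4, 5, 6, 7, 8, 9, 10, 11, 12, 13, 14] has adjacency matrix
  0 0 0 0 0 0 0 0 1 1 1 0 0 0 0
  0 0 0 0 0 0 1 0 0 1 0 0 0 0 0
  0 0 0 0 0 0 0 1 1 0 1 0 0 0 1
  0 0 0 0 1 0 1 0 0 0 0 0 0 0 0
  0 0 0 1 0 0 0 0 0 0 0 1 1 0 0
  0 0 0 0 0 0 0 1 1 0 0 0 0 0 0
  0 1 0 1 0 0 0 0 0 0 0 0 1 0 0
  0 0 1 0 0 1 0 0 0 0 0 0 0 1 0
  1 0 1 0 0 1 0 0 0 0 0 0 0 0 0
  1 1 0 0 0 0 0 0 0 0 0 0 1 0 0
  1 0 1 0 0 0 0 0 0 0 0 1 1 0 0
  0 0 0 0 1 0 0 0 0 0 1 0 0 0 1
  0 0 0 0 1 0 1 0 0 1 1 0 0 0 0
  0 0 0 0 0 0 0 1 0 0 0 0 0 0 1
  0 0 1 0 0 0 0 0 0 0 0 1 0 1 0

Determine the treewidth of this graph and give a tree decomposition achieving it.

Treewidth 3.
One optimal decomposition is:
Bags: B1 = {1, 3, 4, 6}  B2 = {1, 4, 6, 12}  B3 = {1, 4, 9, 12}  B4 = {4, 9, 11, 12}  B5 = {9, 10, 11, 12}  B6 = {0, 9, 10, 11}  B7 = {0, 10, 11, 14}  B8 = {0, 2, 10, 14}  B9 = {0, 2, 8, 14}  B10 = {2, 8, 13, 14}  B11 = {2, 7, 8, 13}  B12 = {5, 7, 8, 13}
Tree: B1–B2, B2–B3, B3–B4, B4–B5, B5–B6, B6–B7, B7–B8, B8–B9, B9–B10, B10–B11, B11–B12

The largest bag has 4 vertices, giving width 3; this decomposition certifies tw(G) ≤ 3. For the lower bound: the 4 vertex sets {1,3,6}, {4}, {12}, {0,9,10,11} are disjoint, each induces a connected subgraph, and every pair is joined by at least one edge of G. Contracting each set to a single vertex therefore yields K_{4} as a minor, and since treewidth is minor-monotone, tw(G) ≥ tw(K_{4}) = 3. Hence tw(G) = 3 exactly.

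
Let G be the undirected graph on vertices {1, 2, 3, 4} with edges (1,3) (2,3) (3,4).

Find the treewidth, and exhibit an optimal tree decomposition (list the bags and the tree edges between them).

Every bag has size at most 2, so the width is 2 − 1 = 1 and tw(G) ≤ 1. G has an edge, so its treewidth is at least 1. Combining the bounds, tw(G) = 1.

Treewidth 1.
One such decomposition:
Bags: B1 = {3, 4}  B2 = {1, 3}  B3 = {2, 3}
Tree: B1–B2, B1–B3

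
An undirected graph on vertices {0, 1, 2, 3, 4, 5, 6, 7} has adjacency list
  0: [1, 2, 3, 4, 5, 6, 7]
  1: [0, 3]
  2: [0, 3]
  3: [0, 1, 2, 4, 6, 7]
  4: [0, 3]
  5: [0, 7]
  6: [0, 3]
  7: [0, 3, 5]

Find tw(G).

2

A width-2 tree decomposition is:
Bags: B1 = {0, 3, 6}  B2 = {0, 3, 7}  B3 = {0, 1, 3}  B4 = {0, 3, 4}  B5 = {0, 2, 3}  B6 = {0, 5, 7}
Tree: B1–B2, B2–B3, B2–B4, B3–B5, B2–B6
Each bag holds 3 vertices, so the decomposition has width 2, which upper-bounds the treewidth. On the other hand G contains the 3-clique {0, 1, 3}. A clique must lie in a single bag of any decomposition, so no decomposition can have width below 2. Hence tw(G) = 2 exactly.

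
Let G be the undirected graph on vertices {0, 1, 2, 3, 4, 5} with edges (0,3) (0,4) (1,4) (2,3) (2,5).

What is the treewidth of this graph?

A width-1 tree decomposition is:
Bags: B1 = {1, 4}  B2 = {0, 4}  B3 = {0, 3}  B4 = {2, 3}  B5 = {2, 5}
Tree: B1–B2, B2–B3, B3–B4, B4–B5
The largest bag has 2 vertices, giving width 1; this decomposition certifies tw(G) ≤ 1. Since G has at least one edge (e.g. 1–4), it is not an edgeless graph, so tw(G) ≥ 1. The upper and lower bounds meet at 1, so that is the treewidth.

1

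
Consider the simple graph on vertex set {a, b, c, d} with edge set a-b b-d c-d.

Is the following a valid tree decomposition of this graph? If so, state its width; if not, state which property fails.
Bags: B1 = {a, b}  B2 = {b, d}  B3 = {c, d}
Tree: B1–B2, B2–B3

Yes; width 1.

Vertex coverage: the bags together contain {a, b, c, d}, the full vertex set. Edge coverage: each edge of G has both endpoints in at least one bag. Running intersection: for every vertex, the bags containing it form a connected subtree. All three properties hold, so this is a valid tree decomposition of width max|bag| − 1 = 1, and hence tw(G) ≤ 1.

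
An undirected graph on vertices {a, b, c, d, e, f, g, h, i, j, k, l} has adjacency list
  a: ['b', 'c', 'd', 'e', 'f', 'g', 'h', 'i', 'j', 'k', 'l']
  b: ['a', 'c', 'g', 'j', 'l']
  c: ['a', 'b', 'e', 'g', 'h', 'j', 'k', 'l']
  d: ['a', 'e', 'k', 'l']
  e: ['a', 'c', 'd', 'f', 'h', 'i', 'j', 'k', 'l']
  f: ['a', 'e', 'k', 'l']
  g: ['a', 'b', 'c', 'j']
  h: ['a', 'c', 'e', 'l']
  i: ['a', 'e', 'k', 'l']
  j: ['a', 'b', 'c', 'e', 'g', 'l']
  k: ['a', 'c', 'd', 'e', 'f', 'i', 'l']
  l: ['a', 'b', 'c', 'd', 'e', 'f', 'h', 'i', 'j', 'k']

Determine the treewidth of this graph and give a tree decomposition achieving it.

Every bag has size at most 5, so the width is 5 − 1 = 4 and tw(G) ≤ 4. On the other hand G contains the 5-clique {a, b, c, g, j}. A clique must lie in a single bag of any decomposition, so no decomposition can have width below 4. Therefore the treewidth is 4.

Treewidth 4.
One optimal decomposition is:
Bags: B1 = {a, b, c, j, l}  B2 = {a, c, e, j, l}  B3 = {a, c, e, k, l}  B4 = {a, e, i, k, l}  B5 = {a, e, f, k, l}  B6 = {a, b, c, g, j}  B7 = {a, d, e, k, l}  B8 = {a, c, e, h, l}
Tree: B1–B2, B2–B3, B3–B4, B3–B5, B1–B6, B4–B7, B2–B8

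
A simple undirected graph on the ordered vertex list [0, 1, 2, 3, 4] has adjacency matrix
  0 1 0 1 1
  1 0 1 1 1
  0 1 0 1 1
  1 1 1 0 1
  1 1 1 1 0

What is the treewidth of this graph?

A width-3 tree decomposition is:
Bags: B1 = {0, 1, 3, 4}  B2 = {1, 2, 3, 4}
Tree: B1–B2
Each bag holds 4 vertices, so the decomposition has width 3, which upper-bounds the treewidth. For the lower bound, the 4 vertices {0, 1, 3, 4} are pairwise adjacent, and any tree decomposition puts a clique entirely inside one bag — forcing width ≥ 3. Combining the bounds, tw(G) = 3.

3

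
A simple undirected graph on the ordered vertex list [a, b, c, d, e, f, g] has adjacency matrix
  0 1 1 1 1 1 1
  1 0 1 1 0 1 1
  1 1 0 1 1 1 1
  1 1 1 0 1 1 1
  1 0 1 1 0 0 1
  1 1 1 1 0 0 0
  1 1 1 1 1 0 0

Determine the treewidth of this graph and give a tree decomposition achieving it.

Each bag holds 5 vertices, so the decomposition has width 4, which upper-bounds the treewidth. Conversely, {a, c, d, e, g} is a clique of size 5, and the vertices of any clique must share a bag in every tree decomposition; so some bag has ≥ 5 vertices and tw(G) ≥ 4. The upper and lower bounds meet at 4, so that is the treewidth.

Treewidth 4.
Bags: B1 = {a, b, c, d, g}  B2 = {a, c, d, e, g}  B3 = {a, b, c, d, f}
Tree: B1–B2, B1–B3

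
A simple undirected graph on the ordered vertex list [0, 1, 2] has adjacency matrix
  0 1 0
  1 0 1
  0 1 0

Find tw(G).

A width-1 tree decomposition is:
Bags: B1 = {1, 2}  B2 = {0, 1}
Tree: B1–B2
The largest bag has 2 vertices, giving width 1; this decomposition certifies tw(G) ≤ 1. Any graph with an edge has treewidth ≥ 1, and G has the edge 1–2. Hence tw(G) = 1 exactly.

1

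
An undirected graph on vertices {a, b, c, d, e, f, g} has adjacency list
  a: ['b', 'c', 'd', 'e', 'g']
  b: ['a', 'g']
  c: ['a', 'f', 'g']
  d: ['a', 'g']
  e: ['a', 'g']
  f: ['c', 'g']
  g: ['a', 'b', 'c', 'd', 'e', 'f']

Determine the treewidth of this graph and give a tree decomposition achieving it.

Every bag has size at most 3, so the width is 3 − 1 = 2 and tw(G) ≤ 2. Conversely, {a, d, g} is a clique of size 3, and the vertices of any clique must share a bag in every tree decomposition; so some bag has ≥ 3 vertices and tw(G) ≥ 2. Hence tw(G) = 2 exactly.

Treewidth 2.
Bags: B1 = {a, d, g}  B2 = {a, b, g}  B3 = {a, c, g}  B4 = {a, e, g}  B5 = {c, f, g}
Tree: B1–B2, B2–B3, B2–B4, B3–B5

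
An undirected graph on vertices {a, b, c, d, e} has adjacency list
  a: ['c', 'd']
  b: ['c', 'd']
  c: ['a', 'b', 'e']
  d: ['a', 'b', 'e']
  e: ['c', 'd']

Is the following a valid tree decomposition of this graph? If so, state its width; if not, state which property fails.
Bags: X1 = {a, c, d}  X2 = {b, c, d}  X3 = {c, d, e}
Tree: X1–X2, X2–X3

Every vertex of G appears in some bag (union = {a, b, c, d, e}); every edge is covered by a bag; and for each vertex v the set of bags containing v is connected in the bag tree. The decomposition is therefore valid. The largest bag has 3 vertices, so the width is 2.

Yes; width 2.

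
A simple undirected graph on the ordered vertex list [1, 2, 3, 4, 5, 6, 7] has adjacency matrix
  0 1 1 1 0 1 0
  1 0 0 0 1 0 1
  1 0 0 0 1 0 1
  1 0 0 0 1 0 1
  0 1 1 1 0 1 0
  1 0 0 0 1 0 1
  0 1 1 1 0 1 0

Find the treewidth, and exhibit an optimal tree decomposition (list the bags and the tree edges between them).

Treewidth 3.
One such decomposition:
Bags: B1 = {1, 2, 5, 7}  B2 = {1, 3, 5, 7}  B3 = {1, 5, 6, 7}  B4 = {1, 4, 5, 7}
Tree: B1–B2, B2–B3, B3–B4

The largest bag has 4 vertices, giving width 3; this decomposition certifies tw(G) ≤ 3. For the lower bound: the 4 vertex sets {1,2}, {3,7}, {5}, {6} are disjoint, each induces a connected subgraph, and every pair is joined by at least one edge of G. Contracting each set to a single vertex therefore yields K_{4} as a minor, and since treewidth is minor-monotone, tw(G) ≥ tw(K_{4}) = 3. The upper and lower bounds meet at 3, so that is the treewidth.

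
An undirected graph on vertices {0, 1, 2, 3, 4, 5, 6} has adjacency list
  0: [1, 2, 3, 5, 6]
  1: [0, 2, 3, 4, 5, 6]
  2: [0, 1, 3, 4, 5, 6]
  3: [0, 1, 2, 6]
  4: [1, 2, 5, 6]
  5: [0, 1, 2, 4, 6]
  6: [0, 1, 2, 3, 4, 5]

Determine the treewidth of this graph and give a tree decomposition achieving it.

The largest bag has 5 vertices, giving width 4; this decomposition certifies tw(G) ≤ 4. On the other hand G contains the 5-clique {0, 1, 2, 3, 6}. A clique must lie in a single bag of any decomposition, so no decomposition can have width below 4. The upper and lower bounds meet at 4, so that is the treewidth.

Treewidth 4.
One such decomposition:
Bags: B1 = {0, 1, 2, 5, 6}  B2 = {0, 1, 2, 3, 6}  B3 = {1, 2, 4, 5, 6}
Tree: B1–B2, B1–B3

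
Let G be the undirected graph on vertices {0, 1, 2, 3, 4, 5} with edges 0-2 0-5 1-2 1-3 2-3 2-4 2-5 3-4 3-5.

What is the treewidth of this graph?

A width-2 tree decomposition is:
Bags: B1 = {2, 3, 4}  B2 = {2, 3, 5}  B3 = {1, 2, 3}  B4 = {0, 2, 5}
Tree: B1–B2, B2–B3, B2–B4
Each bag holds 3 vertices, so the decomposition has width 2, which upper-bounds the treewidth. Conversely, {0, 2, 5} is a clique of size 3, and the vertices of any clique must share a bag in every tree decomposition; so some bag has ≥ 3 vertices and tw(G) ≥ 2. Therefore the treewidth is 2.

2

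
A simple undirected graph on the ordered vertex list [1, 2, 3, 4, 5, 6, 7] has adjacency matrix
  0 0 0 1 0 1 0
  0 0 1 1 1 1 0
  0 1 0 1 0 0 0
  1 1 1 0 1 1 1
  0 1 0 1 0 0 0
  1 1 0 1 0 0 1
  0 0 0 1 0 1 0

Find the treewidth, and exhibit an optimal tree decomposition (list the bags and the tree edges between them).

Treewidth 2.
Bags: B1 = {2, 4, 6}  B2 = {1, 4, 6}  B3 = {2, 3, 4}  B4 = {4, 6, 7}  B5 = {2, 4, 5}
Tree: B1–B2, B1–B3, B1–B4, B3–B5

Each bag holds 3 vertices, so the decomposition has width 2, which upper-bounds the treewidth. Conversely, {1, 4, 6} is a clique of size 3, and the vertices of any clique must share a bag in every tree decomposition; so some bag has ≥ 3 vertices and tw(G) ≥ 2. The upper and lower bounds meet at 2, so that is the treewidth.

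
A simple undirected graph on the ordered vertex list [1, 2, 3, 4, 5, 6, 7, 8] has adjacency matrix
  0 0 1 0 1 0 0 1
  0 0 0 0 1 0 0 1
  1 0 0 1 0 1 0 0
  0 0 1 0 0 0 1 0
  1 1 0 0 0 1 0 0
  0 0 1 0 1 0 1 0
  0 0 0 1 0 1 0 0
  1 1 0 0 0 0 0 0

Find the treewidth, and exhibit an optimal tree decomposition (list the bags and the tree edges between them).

Treewidth 2.
One such decomposition:
Bags: B1 = {3, 4, 7}  B2 = {3, 6, 7}  B3 = {1, 3, 6}  B4 = {1, 5, 6}  B5 = {1, 5, 8}  B6 = {2, 5, 8}
Tree: B1–B2, B2–B3, B3–B4, B4–B5, B5–B6

Each bag holds 3 vertices, so the decomposition has width 2, which upper-bounds the treewidth. Since 4–7–6–3–4 is a cycle in G, G is not acyclic. Forests are exactly the graphs of treewidth ≤ 1, so tw(G) ≥ 2. Combining the bounds, tw(G) = 2.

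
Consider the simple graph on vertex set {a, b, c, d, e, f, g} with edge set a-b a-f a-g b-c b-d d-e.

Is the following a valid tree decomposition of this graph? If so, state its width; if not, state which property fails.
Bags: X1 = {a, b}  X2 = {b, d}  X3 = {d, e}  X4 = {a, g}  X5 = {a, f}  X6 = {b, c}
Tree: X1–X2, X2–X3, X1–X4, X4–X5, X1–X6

Every vertex of G appears in some bag (union = {a, b, c, d, e, f, g}); every edge is covered by a bag; and for each vertex v the set of bags containing v is connected in the bag tree. The decomposition is therefore valid. The largest bag has 2 vertices, so the width is 1.

Yes; width 1.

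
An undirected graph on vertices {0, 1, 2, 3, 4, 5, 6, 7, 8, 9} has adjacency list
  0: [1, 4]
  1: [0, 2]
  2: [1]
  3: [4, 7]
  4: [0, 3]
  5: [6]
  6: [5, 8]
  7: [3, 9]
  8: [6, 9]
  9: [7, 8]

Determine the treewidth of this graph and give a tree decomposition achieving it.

Treewidth 1.
One such decomposition:
Bags: B1 = {1, 2}  B2 = {0, 1}  B3 = {0, 4}  B4 = {3, 4}  B5 = {3, 7}  B6 = {7, 9}  B7 = {8, 9}  B8 = {6, 8}  B9 = {5, 6}
Tree: B1–B2, B2–B3, B3–B4, B4–B5, B5–B6, B6–B7, B7–B8, B8–B9

Every bag has size at most 2, so the width is 2 − 1 = 1 and tw(G) ≤ 1. G has an edge, so its treewidth is at least 1. The upper and lower bounds meet at 1, so that is the treewidth.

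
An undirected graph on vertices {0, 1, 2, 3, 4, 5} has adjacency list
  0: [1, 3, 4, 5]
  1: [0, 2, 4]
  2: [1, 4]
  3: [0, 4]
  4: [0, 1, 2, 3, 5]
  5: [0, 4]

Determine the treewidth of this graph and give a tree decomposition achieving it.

The largest bag has 3 vertices, giving width 2; this decomposition certifies tw(G) ≤ 2. Conversely, {0, 1, 4} is a clique of size 3, and the vertices of any clique must share a bag in every tree decomposition; so some bag has ≥ 3 vertices and tw(G) ≥ 2. Hence tw(G) = 2 exactly.

Treewidth 2.
One such decomposition:
Bags: B1 = {0, 4, 5}  B2 = {0, 3, 4}  B3 = {0, 1, 4}  B4 = {1, 2, 4}
Tree: B1–B2, B2–B3, B3–B4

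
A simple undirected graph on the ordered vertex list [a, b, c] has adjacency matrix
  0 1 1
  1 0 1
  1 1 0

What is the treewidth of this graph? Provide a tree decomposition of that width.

Treewidth 2.
One such decomposition:
Bags: B1 = {a, b, c}
Tree: (single bag)

A single bag containing all 3 vertices is trivially a valid decomposition of width 2. For the lower bound, the 3 vertices {a, b, c} are pairwise adjacent, and any tree decomposition puts a clique entirely inside one bag — forcing width ≥ 2. Therefore the treewidth is 2.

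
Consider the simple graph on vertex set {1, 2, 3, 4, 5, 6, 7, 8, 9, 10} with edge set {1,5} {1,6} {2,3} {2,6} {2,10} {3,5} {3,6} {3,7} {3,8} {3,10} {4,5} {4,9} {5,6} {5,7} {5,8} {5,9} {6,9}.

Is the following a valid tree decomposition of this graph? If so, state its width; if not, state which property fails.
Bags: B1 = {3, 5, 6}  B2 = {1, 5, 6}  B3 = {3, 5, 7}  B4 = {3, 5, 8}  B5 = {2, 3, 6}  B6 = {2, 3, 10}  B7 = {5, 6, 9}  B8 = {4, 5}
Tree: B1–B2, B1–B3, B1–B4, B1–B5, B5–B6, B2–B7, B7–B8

No — edge (9,4) lies in no bag.

A tree decomposition must satisfy three properties: every vertex lies in some bag; for every edge, both endpoints lie together in some bag; and for every vertex, the bags containing it form a connected subtree. Here edge (9,4) lies in no bag, so the decomposition is invalid.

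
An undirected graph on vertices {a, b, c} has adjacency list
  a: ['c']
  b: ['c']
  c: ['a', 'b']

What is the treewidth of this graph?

A width-1 tree decomposition is:
Bags: B1 = {a, c}  B2 = {b, c}
Tree: B1–B2
Every bag has size at most 2, so the width is 2 − 1 = 1 and tw(G) ≤ 1. G has an edge, so its treewidth is at least 1. The upper and lower bounds meet at 1, so that is the treewidth.

1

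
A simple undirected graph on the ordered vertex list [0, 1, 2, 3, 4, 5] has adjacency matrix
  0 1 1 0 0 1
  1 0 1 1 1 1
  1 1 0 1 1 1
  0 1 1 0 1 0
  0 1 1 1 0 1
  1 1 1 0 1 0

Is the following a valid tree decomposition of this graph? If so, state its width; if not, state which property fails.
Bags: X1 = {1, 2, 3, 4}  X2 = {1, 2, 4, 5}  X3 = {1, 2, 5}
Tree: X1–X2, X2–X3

A tree decomposition must satisfy three properties: every vertex lies in some bag; for every edge, both endpoints lie together in some bag; and for every vertex, the bags containing it form a connected subtree. Here vertex 0 appears in no bag, so the decomposition is invalid.

No — vertex 0 appears in no bag.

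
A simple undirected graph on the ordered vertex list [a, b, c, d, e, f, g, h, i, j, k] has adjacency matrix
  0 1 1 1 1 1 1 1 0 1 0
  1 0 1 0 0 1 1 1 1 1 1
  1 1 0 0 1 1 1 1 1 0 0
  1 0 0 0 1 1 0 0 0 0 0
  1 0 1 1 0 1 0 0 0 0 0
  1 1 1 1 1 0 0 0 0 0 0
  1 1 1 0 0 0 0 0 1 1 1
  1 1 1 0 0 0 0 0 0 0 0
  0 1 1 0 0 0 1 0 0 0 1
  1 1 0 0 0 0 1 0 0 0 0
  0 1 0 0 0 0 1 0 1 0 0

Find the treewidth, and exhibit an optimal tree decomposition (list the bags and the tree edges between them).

Treewidth 3.
Bags: B1 = {a, b, c, h}  B2 = {a, b, c, g}  B3 = {b, c, g, i}  B4 = {a, b, c, f}  B5 = {a, c, e, f}  B6 = {a, d, e, f}  B7 = {b, g, i, k}  B8 = {a, b, g, j}
Tree: B1–B2, B2–B3, B1–B4, B4–B5, B5–B6, B3–B7, B2–B8

The largest bag has 4 vertices, giving width 3; this decomposition certifies tw(G) ≤ 3. Conversely, {a, d, e, f} is a clique of size 4, and the vertices of any clique must share a bag in every tree decomposition; so some bag has ≥ 4 vertices and tw(G) ≥ 3. Combining the bounds, tw(G) = 3.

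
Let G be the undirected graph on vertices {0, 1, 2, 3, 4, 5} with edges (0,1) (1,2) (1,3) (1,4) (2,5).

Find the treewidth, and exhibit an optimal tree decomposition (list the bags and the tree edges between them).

Treewidth 1.
One such decomposition:
Bags: B1 = {1, 4}  B2 = {1, 2}  B3 = {2, 5}  B4 = {0, 1}  B5 = {1, 3}
Tree: B1–B2, B2–B3, B2–B4, B4–B5

Each bag holds 2 vertices, so the decomposition has width 1, which upper-bounds the treewidth. Any graph with an edge has treewidth ≥ 1, and G has the edge 1–4. The upper and lower bounds meet at 1, so that is the treewidth.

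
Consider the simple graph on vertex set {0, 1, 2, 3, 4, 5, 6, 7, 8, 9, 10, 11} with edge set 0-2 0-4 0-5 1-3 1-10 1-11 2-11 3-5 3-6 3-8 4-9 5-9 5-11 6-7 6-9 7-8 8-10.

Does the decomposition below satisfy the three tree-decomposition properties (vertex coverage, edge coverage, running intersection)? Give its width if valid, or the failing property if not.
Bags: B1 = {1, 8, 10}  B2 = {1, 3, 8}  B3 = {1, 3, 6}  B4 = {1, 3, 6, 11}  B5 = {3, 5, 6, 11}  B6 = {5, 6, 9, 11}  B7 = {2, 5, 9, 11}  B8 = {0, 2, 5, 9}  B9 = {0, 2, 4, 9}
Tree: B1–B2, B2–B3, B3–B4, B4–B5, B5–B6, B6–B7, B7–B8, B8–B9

A tree decomposition must satisfy three properties: every vertex lies in some bag; for every edge, both endpoints lie together in some bag; and for every vertex, the bags containing it form a connected subtree. Here vertex 7 appears in no bag, so the decomposition is invalid.

No — vertex 7 appears in no bag.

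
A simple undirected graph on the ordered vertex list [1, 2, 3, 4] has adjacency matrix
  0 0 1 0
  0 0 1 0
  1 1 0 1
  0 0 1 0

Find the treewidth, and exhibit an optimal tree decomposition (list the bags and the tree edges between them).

Treewidth 1.
One optimal decomposition is:
Bags: B1 = {3, 4}  B2 = {1, 3}  B3 = {2, 3}
Tree: B1–B2, B2–B3

The largest bag has 2 vertices, giving width 1; this decomposition certifies tw(G) ≤ 1. Any graph with an edge has treewidth ≥ 1, and G has the edge 4–3. Combining the bounds, tw(G) = 1.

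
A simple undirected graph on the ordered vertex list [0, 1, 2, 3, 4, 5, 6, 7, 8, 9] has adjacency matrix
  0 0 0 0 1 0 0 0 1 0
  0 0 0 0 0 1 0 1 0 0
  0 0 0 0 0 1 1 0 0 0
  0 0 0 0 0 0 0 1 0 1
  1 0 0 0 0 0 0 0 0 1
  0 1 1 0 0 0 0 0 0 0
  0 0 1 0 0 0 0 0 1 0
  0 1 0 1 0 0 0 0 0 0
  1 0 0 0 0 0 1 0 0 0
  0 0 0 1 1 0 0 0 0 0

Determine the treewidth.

2

A width-2 tree decomposition is:
Bags: B1 = {0, 4, 8}  B2 = {4, 8, 9}  B3 = {3, 8, 9}  B4 = {3, 7, 8}  B5 = {1, 7, 8}  B6 = {1, 5, 8}  B7 = {2, 5, 8}  B8 = {2, 6, 8}
Tree: B1–B2, B2–B3, B3–B4, B4–B5, B5–B6, B6–B7, B7–B8
The largest bag has 3 vertices, giving width 2; this decomposition certifies tw(G) ≤ 2. For the lower bound, G contains the cycle 8–0–4–9–3–7–1–5–2–6–8, so G is not a forest; only forests have treewidth ≤ 1, hence tw(G) ≥ 2. Combining the bounds, tw(G) = 2.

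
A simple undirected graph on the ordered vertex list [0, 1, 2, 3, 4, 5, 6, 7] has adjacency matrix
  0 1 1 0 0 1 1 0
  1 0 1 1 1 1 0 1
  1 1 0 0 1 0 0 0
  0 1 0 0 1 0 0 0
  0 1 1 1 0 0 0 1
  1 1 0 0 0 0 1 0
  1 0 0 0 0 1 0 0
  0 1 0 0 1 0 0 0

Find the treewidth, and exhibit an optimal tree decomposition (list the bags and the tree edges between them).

Treewidth 2.
Bags: B1 = {0, 1, 2}  B2 = {1, 2, 4}  B3 = {0, 1, 5}  B4 = {1, 3, 4}  B5 = {0, 5, 6}  B6 = {1, 4, 7}
Tree: B1–B2, B1–B3, B2–B4, B3–B5, B4–B6

The largest bag has 3 vertices, giving width 2; this decomposition certifies tw(G) ≤ 2. For the lower bound, the 3 vertices {0, 1, 2} are pairwise adjacent, and any tree decomposition puts a clique entirely inside one bag — forcing width ≥ 2. The upper and lower bounds meet at 2, so that is the treewidth.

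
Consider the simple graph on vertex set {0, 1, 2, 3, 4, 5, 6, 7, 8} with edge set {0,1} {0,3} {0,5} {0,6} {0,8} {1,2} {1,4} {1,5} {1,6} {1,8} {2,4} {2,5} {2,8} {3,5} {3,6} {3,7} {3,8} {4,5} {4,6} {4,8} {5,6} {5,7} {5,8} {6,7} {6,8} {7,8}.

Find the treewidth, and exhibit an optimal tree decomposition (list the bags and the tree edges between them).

The largest bag has 5 vertices, giving width 4; this decomposition certifies tw(G) ≤ 4. On the other hand G contains the 5-clique {1, 2, 4, 5, 8}. A clique must lie in a single bag of any decomposition, so no decomposition can have width below 4. Therefore the treewidth is 4.

Treewidth 4.
One optimal decomposition is:
Bags: B1 = {0, 3, 5, 6, 8}  B2 = {0, 1, 5, 6, 8}  B3 = {1, 4, 5, 6, 8}  B4 = {1, 2, 4, 5, 8}  B5 = {3, 5, 6, 7, 8}
Tree: B1–B2, B2–B3, B3–B4, B1–B5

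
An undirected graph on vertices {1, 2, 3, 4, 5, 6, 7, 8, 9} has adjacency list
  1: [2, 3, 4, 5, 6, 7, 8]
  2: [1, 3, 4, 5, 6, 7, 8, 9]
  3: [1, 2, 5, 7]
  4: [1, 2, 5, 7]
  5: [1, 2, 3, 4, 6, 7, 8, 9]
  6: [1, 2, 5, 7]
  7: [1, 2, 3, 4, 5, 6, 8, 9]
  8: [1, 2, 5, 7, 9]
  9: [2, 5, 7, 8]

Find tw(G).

A width-4 tree decomposition is:
Bags: B1 = {1, 2, 4, 5, 7}  B2 = {1, 2, 5, 7, 8}  B3 = {1, 2, 3, 5, 7}  B4 = {1, 2, 5, 6, 7}  B5 = {2, 5, 7, 8, 9}
Tree: B1–B2, B1–B3, B3–B4, B2–B5
Each bag holds 5 vertices, so the decomposition has width 4, which upper-bounds the treewidth. For the lower bound, the 5 vertices {1, 2, 5, 7, 8} are pairwise adjacent, and any tree decomposition puts a clique entirely inside one bag — forcing width ≥ 4. Hence tw(G) = 4 exactly.

4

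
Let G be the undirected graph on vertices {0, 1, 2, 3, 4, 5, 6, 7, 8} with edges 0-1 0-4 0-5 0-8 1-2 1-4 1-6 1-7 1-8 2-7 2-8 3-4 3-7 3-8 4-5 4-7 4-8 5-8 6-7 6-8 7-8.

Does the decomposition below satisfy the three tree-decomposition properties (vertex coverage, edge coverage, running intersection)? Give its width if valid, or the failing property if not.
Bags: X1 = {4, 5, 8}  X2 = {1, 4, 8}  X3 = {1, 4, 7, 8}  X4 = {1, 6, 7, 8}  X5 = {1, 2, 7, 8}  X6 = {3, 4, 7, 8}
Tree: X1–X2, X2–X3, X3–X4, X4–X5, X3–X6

A tree decomposition must satisfy three properties: every vertex lies in some bag; for every edge, both endpoints lie together in some bag; and for every vertex, the bags containing it form a connected subtree. Here vertex 0 appears in no bag, so the decomposition is invalid.

No — vertex 0 appears in no bag.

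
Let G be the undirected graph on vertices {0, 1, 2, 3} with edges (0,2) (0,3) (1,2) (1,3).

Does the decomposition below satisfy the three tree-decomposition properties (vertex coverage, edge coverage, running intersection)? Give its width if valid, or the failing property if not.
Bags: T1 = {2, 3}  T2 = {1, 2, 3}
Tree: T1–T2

No — vertex 0 appears in no bag.

A tree decomposition must satisfy three properties: every vertex lies in some bag; for every edge, both endpoints lie together in some bag; and for every vertex, the bags containing it form a connected subtree. Here vertex 0 appears in no bag, so the decomposition is invalid.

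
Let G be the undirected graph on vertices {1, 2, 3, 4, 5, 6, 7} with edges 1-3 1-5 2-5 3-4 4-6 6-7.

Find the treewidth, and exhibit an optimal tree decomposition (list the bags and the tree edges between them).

Treewidth 1.
One such decomposition:
Bags: B1 = {6, 7}  B2 = {4, 6}  B3 = {3, 4}  B4 = {1, 3}  B5 = {1, 5}  B6 = {2, 5}
Tree: B1–B2, B2–B3, B3–B4, B4–B5, B5–B6

The largest bag has 2 vertices, giving width 1; this decomposition certifies tw(G) ≤ 1. G has an edge, so its treewidth is at least 1. Hence tw(G) = 1 exactly.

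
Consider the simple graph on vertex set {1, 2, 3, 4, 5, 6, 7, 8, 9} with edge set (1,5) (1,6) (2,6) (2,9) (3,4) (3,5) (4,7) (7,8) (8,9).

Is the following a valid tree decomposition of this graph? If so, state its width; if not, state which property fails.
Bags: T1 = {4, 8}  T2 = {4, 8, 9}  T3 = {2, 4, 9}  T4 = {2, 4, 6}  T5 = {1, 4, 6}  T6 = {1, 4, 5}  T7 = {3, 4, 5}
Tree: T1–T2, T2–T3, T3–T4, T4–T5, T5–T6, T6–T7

A tree decomposition must satisfy three properties: every vertex lies in some bag; for every edge, both endpoints lie together in some bag; and for every vertex, the bags containing it form a connected subtree. Here vertex 7 appears in no bag, so the decomposition is invalid.

No — vertex 7 appears in no bag.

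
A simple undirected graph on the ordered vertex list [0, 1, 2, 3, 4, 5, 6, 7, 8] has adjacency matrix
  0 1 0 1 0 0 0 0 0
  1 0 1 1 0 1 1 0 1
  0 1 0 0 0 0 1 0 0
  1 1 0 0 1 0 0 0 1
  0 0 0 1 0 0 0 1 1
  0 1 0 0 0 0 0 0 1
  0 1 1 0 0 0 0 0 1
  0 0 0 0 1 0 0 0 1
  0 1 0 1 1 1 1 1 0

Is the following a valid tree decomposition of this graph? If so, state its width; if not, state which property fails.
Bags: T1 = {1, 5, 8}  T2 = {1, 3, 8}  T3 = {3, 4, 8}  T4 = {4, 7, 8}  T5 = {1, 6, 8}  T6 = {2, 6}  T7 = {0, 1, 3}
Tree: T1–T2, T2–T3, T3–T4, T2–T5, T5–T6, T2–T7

A tree decomposition must satisfy three properties: every vertex lies in some bag; for every edge, both endpoints lie together in some bag; and for every vertex, the bags containing it form a connected subtree. Here edge (1,2) lies in no bag, so the decomposition is invalid.

No — edge (1,2) lies in no bag.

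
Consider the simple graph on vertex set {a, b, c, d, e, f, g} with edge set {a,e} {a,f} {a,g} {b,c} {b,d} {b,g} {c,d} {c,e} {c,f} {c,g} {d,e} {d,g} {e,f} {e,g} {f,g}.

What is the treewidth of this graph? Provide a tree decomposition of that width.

Every bag has size at most 4, so the width is 4 − 1 = 3 and tw(G) ≤ 3. Conversely, {c, d, e, g} is a clique of size 4, and the vertices of any clique must share a bag in every tree decomposition; so some bag has ≥ 4 vertices and tw(G) ≥ 3. Therefore the treewidth is 3.

Treewidth 3.
One optimal decomposition is:
Bags: B1 = {a, e, f, g}  B2 = {c, e, f, g}  B3 = {c, d, e, g}  B4 = {b, c, d, g}
Tree: B1–B2, B2–B3, B3–B4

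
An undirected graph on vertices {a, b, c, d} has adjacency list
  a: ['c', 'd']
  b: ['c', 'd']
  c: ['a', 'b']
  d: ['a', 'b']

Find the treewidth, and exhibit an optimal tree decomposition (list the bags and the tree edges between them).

The largest bag has 3 vertices, giving width 2; this decomposition certifies tw(G) ≤ 2. Since c–b–d–a–c is a cycle in G, G is not acyclic. Forests are exactly the graphs of treewidth ≤ 1, so tw(G) ≥ 2. Combining the bounds, tw(G) = 2.

Treewidth 2.
One optimal decomposition is:
Bags: B1 = {b, c, d}  B2 = {a, c, d}
Tree: B1–B2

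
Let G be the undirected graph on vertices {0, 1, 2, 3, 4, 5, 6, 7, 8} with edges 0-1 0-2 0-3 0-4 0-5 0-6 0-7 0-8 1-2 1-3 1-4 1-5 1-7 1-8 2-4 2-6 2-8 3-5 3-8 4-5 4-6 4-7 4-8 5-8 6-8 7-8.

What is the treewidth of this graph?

4

A width-4 tree decomposition is:
Bags: B1 = {0, 1, 2, 4, 8}  B2 = {0, 1, 4, 7, 8}  B3 = {0, 1, 4, 5, 8}  B4 = {0, 1, 3, 5, 8}  B5 = {0, 2, 4, 6, 8}
Tree: B1–B2, B1–B3, B3–B4, B1–B5
Each bag holds 5 vertices, so the decomposition has width 4, which upper-bounds the treewidth. Conversely, {0, 1, 3, 5, 8} is a clique of size 5, and the vertices of any clique must share a bag in every tree decomposition; so some bag has ≥ 5 vertices and tw(G) ≥ 4. Hence tw(G) = 4 exactly.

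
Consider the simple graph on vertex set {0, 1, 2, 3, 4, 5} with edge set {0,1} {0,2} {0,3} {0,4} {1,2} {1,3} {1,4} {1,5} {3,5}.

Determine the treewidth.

2

A width-2 tree decomposition is:
Bags: B1 = {1, 3, 5}  B2 = {0, 1, 3}  B3 = {0, 1, 4}  B4 = {0, 1, 2}
Tree: B1–B2, B2–B3, B2–B4
Every bag has size at most 3, so the width is 3 − 1 = 2 and tw(G) ≤ 2. Conversely, {0, 1, 2} is a clique of size 3, and the vertices of any clique must share a bag in every tree decomposition; so some bag has ≥ 3 vertices and tw(G) ≥ 2. Combining the bounds, tw(G) = 2.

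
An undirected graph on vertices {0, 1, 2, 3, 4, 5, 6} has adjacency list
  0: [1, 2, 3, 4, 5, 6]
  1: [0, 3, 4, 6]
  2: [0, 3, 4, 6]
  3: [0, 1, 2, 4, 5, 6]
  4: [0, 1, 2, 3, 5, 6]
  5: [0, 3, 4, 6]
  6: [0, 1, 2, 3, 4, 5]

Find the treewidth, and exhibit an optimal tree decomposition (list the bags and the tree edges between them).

Treewidth 4.
One optimal decomposition is:
Bags: B1 = {0, 2, 3, 4, 6}  B2 = {0, 1, 3, 4, 6}  B3 = {0, 3, 4, 5, 6}
Tree: B1–B2, B2–B3

Every bag has size at most 5, so the width is 5 − 1 = 4 and tw(G) ≤ 4. For the lower bound, the 5 vertices {0, 1, 3, 4, 6} are pairwise adjacent, and any tree decomposition puts a clique entirely inside one bag — forcing width ≥ 4. The upper and lower bounds meet at 4, so that is the treewidth.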